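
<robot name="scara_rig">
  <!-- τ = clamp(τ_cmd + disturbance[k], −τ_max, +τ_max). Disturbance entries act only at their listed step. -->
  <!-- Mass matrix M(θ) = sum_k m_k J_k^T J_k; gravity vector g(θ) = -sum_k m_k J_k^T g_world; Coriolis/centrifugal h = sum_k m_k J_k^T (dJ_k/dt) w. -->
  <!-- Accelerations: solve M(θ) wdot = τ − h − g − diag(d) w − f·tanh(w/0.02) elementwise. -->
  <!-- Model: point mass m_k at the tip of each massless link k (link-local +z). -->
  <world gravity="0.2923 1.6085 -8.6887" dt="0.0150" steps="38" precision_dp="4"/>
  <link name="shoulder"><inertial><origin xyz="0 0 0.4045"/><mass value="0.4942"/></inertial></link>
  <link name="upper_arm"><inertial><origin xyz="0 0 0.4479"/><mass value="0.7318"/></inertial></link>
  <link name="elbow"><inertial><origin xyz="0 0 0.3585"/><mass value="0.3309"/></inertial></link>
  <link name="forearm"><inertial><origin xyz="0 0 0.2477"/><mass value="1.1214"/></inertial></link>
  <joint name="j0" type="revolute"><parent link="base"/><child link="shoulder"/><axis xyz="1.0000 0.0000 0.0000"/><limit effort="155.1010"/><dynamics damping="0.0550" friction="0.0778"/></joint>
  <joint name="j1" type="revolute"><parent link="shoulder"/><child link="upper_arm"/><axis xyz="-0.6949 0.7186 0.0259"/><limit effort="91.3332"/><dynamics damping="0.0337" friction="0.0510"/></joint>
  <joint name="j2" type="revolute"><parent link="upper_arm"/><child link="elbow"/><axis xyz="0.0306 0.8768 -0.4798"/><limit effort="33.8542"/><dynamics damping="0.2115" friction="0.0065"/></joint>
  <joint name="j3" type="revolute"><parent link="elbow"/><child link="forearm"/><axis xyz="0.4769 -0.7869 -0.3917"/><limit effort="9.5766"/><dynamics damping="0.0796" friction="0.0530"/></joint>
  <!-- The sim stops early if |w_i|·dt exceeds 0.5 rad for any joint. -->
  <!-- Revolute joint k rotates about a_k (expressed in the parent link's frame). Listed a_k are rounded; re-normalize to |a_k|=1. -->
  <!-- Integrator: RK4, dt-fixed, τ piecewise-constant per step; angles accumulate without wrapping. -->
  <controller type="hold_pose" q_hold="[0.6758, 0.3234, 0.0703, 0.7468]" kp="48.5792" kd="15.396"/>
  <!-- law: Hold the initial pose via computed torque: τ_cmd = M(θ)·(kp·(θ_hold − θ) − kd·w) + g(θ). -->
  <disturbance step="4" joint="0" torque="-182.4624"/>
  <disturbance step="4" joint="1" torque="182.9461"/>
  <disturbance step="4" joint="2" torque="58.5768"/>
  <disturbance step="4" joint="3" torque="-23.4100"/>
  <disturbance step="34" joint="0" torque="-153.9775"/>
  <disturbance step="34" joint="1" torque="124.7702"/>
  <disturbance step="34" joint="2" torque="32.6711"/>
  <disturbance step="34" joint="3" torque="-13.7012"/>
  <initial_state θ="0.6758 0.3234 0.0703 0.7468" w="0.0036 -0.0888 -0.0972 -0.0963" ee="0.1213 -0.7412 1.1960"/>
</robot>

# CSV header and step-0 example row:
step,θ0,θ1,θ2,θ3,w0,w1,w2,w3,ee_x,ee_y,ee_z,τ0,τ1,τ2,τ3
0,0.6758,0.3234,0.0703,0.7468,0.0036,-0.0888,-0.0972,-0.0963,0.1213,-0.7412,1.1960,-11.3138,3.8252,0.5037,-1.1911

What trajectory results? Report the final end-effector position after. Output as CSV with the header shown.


step,θ0,θ1,θ2,θ3,w0,w1,w2,w3,ee_x,ee_y,ee_z,τ0,τ1,τ2,τ3
1,0.6758,0.3222,0.0693,0.7461,0.0000,-0.0729,-0.0430,-0.0127,0.1201,-0.7421,1.1957,-10.8957,3.3479,0.3361,-1.1409
2,0.6758,0.3212,0.0688,0.7461,0.0017,-0.0513,-0.0359,-0.0042,0.1192,-0.7428,1.1954,-10.5519,2.9543,0.1993,-1.0890
3,0.6759,0.3206,0.0683,0.7461,0.0030,-0.0338,-0.0328,-0.0039,0.1185,-0.7433,1.1952,-10.2670,2.6299,0.0868,-1.0449
4,0.6759,0.3202,0.0679,0.7461,0.0038,-0.0205,-0.0291,-0.0037,0.1180,-0.7436,1.1950,-155.1010,91.3332,33.8542,-9.5766
5,0.6551,0.2851,0.1605,0.8143,-2.7273,-4.5269,11.7897,8.0175,0.1222,-0.7368,1.1951,24.5794,-18.8610,-7.8754,1.0294
6,0.6212,0.2309,0.2984,0.8966,-1.8258,-2.7843,6.9482,3.5380,0.1302,-0.7245,1.1959,18.2561,-14.8379,-6.0983,0.5547
7,0.5985,0.1975,0.3805,0.9330,-1.2219,-1.7129,4.1550,1.5267,0.1363,-0.7154,1.1972,13.0379,-11.5804,-4.9212,0.2949
8,0.5834,0.1772,0.4294,0.9478,-0.8011,-1.0296,2.4358,0.5321,0.1408,-0.7090,1.1986,8.7795,-8.9711,-4.1075,0.1352
9,0.5737,0.1652,0.4573,0.9516,-0.5009,-0.5784,1.3293,0.0187,0.1441,-0.7045,1.2001,5.3305,-6.8901,-3.5255,0.0231
10,0.5678,0.1589,0.4717,0.9501,-0.2838,-0.2733,0.6195,-0.1883,0.1465,-0.7016,1.2015,2.5481,-5.2323,-3.0960,-0.0830
11,0.5648,0.1564,0.4773,0.9466,-0.1252,-0.0624,0.1427,-0.2723,0.1480,-0.6997,1.2027,0.3082,-3.9111,-2.7689,-0.1738
12,0.5638,0.1565,0.4771,0.9423,-0.0146,0.0741,-0.1653,-0.2976,0.1489,-0.6986,1.2037,-1.4948,-2.8407,-2.5152,-0.2504
13,0.5641,0.1583,0.4731,0.9378,0.0590,0.1558,-0.3547,-0.2949,0.1493,-0.6982,1.2045,-2.9222,-1.9732,-2.3123,-0.3161
14,0.5654,0.1610,0.4669,0.9335,0.1109,0.2093,-0.4792,-0.2801,0.1494,-0.6983,1.2050,-4.0696,-1.2747,-2.1459,-0.3729
15,0.5673,0.1644,0.4591,0.9295,0.1476,0.2444,-0.5605,-0.2600,0.1491,-0.6987,1.2054,-4.9993,-0.7114,-2.0068,-0.4223
16,0.5697,0.1682,0.4503,0.9257,0.1729,0.2660,-0.6110,-0.2384,0.1487,-0.6994,1.2056,-5.7538,-0.2563,-1.8889,-0.4656
17,0.5724,0.1723,0.4409,0.9223,0.1896,0.2781,-0.6393,-0.2172,0.1481,-0.7002,1.2056,-6.3671,0.1118,-1.7876,-0.5037
18,0.5753,0.1765,0.4313,0.9192,0.1998,0.2832,-0.6518,-0.1974,0.1474,-0.7013,1.2055,-6.8664,0.4099,-1.6994,-0.5373
19,0.5784,0.1808,0.4215,0.9164,0.2052,0.2832,-0.6530,-0.1795,0.1466,-0.7024,1.2054,-7.2735,0.6514,-1.6219,-0.5670
20,0.5815,0.1850,0.4118,0.9138,0.2070,0.2798,-0.6462,-0.1636,0.1457,-0.7037,1.2051,-7.6059,0.8471,-1.5532,-0.5934
21,0.5846,0.1891,0.4022,0.9115,0.2061,0.2740,-0.6338,-0.1496,0.1448,-0.7049,1.2048,-7.8775,1.0056,-1.4918,-0.6170
22,0.5876,0.1932,0.3928,0.9093,0.2033,0.2666,-0.6178,-0.1375,0.1439,-0.7062,1.2044,-8.0996,1.1338,-1.4365,-0.6380
23,0.5906,0.1971,0.3837,0.9073,0.1990,0.2581,-0.5993,-0.1270,0.1429,-0.7075,1.2040,-8.2813,1.2373,-1.3864,-0.6568
24,0.5936,0.2009,0.3749,0.9055,0.1938,0.2490,-0.5793,-0.1180,0.1420,-0.7088,1.2036,-8.4299,1.3206,-1.3409,-0.6737
25,0.5964,0.2045,0.3664,0.9038,0.1880,0.2396,-0.5586,-0.1103,0.1411,-0.7101,1.2031,-8.5515,1.3874,-1.2992,-0.6890
26,0.5992,0.2080,0.3582,0.9022,0.1817,0.2302,-0.5377,-0.1037,0.1402,-0.7113,1.2026,-8.6508,1.4407,-1.2609,-0.7028
27,0.6019,0.2114,0.3503,0.9007,0.1751,0.2208,-0.5168,-0.0980,0.1393,-0.7126,1.2021,-8.7318,1.4828,-1.2255,-0.7154
28,0.6044,0.2147,0.3427,0.8993,0.1685,0.2116,-0.4963,-0.0932,0.1384,-0.7138,1.2016,-8.7977,1.5158,-1.1928,-0.7268
29,0.6069,0.2178,0.3355,0.8979,0.1618,0.2028,-0.4763,-0.0891,0.1376,-0.7149,1.2011,-8.8512,1.5413,-1.1625,-0.7372
30,0.6093,0.2207,0.3285,0.8966,0.1553,0.1942,-0.4569,-0.0855,0.1368,-0.7160,1.2006,-8.8944,1.5606,-1.1342,-0.7468
31,0.6116,0.2236,0.3218,0.8953,0.1488,0.1859,-0.4381,-0.0824,0.1360,-0.7171,1.2001,-8.9290,1.5749,-1.1078,-0.7556
32,0.6137,0.2263,0.3154,0.8941,0.1425,0.1780,-0.4201,-0.0798,0.1352,-0.7182,1.1996,-8.9567,1.5850,-1.0831,-0.7636
33,0.6158,0.2289,0.3092,0.8930,0.1363,0.1705,-0.4028,-0.0775,0.1345,-0.7192,1.1991,-8.9785,1.5918,-1.0599,-0.7711
34,0.6178,0.2314,0.3033,0.8918,0.1304,0.1633,-0.3863,-0.0755,0.1338,-0.7201,1.1987,-155.1010,91.3332,31.6330,-9.5766
35,0.5986,0.2005,0.3769,0.9236,-2.6624,-4.1517,9.7523,3.6520,0.1388,-0.7141,1.1987,25.4375,-19.4567,-8.5865,1.3132
36,0.5652,0.1506,0.4916,0.9565,-1.8097,-2.5849,5.8016,1.0759,0.1481,-0.7033,1.1992,18.6178,-15.0312,-6.8937,0.9187
37,0.5427,0.1195,0.5600,0.9634,-1.2094,-1.6004,3.4396,-0.0083,0.1551,-0.6957,1.2000,13.1043,-11.5341,-5.7381,0.6785
38,0.5279,0.1006,0.6000,0.9599,-0.7738,-0.9465,1.9524,-0.4058,0.1600,-0.6906,1.2011,,,,
# final ee position (m): 0.1600 -0.6906 1.2011


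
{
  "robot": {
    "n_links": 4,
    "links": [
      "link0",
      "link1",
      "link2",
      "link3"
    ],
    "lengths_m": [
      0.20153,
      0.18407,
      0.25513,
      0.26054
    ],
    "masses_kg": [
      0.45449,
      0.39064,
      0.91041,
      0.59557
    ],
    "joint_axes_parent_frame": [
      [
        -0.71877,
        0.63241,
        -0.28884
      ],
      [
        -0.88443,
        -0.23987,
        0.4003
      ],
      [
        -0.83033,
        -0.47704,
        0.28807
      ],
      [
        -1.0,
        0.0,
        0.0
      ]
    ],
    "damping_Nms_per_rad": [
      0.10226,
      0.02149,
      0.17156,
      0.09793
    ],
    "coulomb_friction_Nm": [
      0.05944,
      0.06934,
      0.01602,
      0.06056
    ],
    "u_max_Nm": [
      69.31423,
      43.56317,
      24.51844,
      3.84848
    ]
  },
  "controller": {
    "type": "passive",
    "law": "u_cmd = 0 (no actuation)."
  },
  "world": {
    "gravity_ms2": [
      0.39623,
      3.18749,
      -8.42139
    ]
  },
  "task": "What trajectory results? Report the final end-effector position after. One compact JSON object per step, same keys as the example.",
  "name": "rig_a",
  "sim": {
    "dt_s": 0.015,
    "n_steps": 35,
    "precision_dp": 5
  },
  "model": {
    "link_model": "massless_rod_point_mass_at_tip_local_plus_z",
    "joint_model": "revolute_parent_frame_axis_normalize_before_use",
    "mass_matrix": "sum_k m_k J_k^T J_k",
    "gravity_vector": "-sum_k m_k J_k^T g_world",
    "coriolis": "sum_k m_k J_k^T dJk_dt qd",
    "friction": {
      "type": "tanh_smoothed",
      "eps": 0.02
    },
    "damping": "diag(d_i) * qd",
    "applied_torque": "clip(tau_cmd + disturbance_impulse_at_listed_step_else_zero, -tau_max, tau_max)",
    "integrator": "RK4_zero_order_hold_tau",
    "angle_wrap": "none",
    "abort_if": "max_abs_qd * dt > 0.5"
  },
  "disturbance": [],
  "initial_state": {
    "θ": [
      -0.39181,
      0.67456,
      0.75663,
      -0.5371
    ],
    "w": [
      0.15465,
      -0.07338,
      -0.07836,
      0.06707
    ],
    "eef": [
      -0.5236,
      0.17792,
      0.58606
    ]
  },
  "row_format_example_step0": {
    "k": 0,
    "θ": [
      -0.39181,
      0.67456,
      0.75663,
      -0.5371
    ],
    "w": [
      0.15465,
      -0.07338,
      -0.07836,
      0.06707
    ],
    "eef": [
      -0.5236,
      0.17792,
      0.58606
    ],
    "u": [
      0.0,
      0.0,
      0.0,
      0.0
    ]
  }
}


{"k":1,"\u03b8":[-0.38911,0.67502,0.75747,-0.53947],"w":[0.20327,0.1307,0.18105,-0.35078],"eef":[-0.52247,0.17928,0.58645],"u":[0.0,0.0,0.0,0.0]}
{"k":2,"\u03b8":[-0.38575,0.67864,0.76174,-0.54734],"w":[0.24298,0.3586,0.37743,-0.69075],"eef":[-0.52175,0.18148,0.58515],"u":[0.0,0.0,0.0,0.0]}
{"k":3,"\u03b8":[-0.38186,0.68595,0.76847,-0.55994],"w":[0.27579,0.62188,0.50911,-0.97997],"eef":[-0.52146,0.18459,0.5822],"u":[0.0,0.0,0.0,0.0]}
{"k":4,"\u03b8":[-0.3775,0.69747,0.77671,-0.57651],"w":[0.30412,0.91956,0.58077,-1.22317],"eef":[-0.52159,0.18868,0.57759],"u":[0.0,0.0,0.0,0.0]}
{"k":5,"\u03b8":[-0.37274,0.7137,0.78561,-0.59642],"w":[0.33029,1.25082,0.59561,-1.42398],"eef":[-0.52213,0.19378,0.57132],"u":[0.0,0.0,0.0,0.0]}
{"k":6,"\u03b8":[-0.36759,0.73516,0.79431,-0.61903],"w":[0.35657,1.61503,0.55533,-1.58479],"eef":[-0.52305,0.19997,0.56338],"u":[0.0,0.0,0.0,0.0]}
{"k":7,"\u03b8":[-0.36203,0.76232,0.80199,-0.64377],"w":[0.38527,2.01167,0.46017,-1.70666],"eef":[-0.52429,0.20726,0.55373],"u":[0.0,0.0,0.0,0.0]}
{"k":8,"\u03b8":[-0.35601,0.79566,0.80784,-0.67004],"w":[0.41884,2.44004,0.30926,-1.78942],"eef":[-0.5258,0.21569,0.54235],"u":[0.0,0.0,0.0,0.0]}
{"k":9,"\u03b8":[-0.34943,0.83567,0.81098,-0.69725],"w":[0.46,2.89907,0.10089,-1.83168],"eef":[-0.52749,0.22529,0.52916],"u":[0.0,0.0,0.0,0.0]}
{"k":10,"\u03b8":[-0.34213,0.88269,0.81072,-0.72481],"w":[0.5159,3.37174,-0.14172,-1.83726],"eef":[-0.52926,0.23608,0.51411],"u":[0.0,0.0,0.0,0.0]}
{"k":11,"\u03b8":[-0.33388,0.93696,0.80642,-0.75213],"w":[0.58724,3.8695,-0.44261,-1.79648],"eef":[-0.53101,0.24804,0.4971],"u":[0.0,0.0,0.0,0.0]}
{"k":12,"\u03b8":[-0.32442,0.99891,0.79709,-0.77844],"w":[0.67752,4.3942,-0.81234,-1.70288],"eef":[-0.5326,0.26117,0.47803],"u":[0.0,0.0,0.0,0.0]}
{"k":13,"\u03b8":[-0.31343,1.0689,0.78171,-0.80293],"w":[0.79309,4.94058,-1.25095,-1.55158],"eef":[-0.53391,0.27545,0.4568],"u":[0.0,0.0,0.0,0.0]}
{"k":14,"\u03b8":[-0.30046,1.1472,0.75922,-0.82467],"w":[0.94214,5.50253,-1.7577,-1.33675],"eef":[-0.53477,0.29082,0.43328],"u":[0.0,0.0,0.0,0.0]}
{"k":15,"\u03b8":[-0.28494,1.23402,0.72864,-0.84268],"w":[1.13546,6.07329,-2.33053,-1.05197],"eef":[-0.53501,0.3072,0.40733],"u":[0.0,0.0,0.0,0.0]}
{"k":16,"\u03b8":[-0.26611,1.32941,0.689,-0.85585],"w":[1.38769,6.64575,-2.96583,-0.69061],"eef":[-0.5344,0.32445,0.37879],"u":[0.0,0.0,0.0,0.0]}
{"k":17,"\u03b8":[-0.24292,1.43336,0.63938,-0.86299],"w":[1.71897,7.21328,-3.65881,-0.24643],"eef":[-0.53273,0.34239,0.3475],"u":[0.0,0.0,0.0,0.0]}
{"k":18,"\u03b8":[-0.21398,1.54577,0.57905,-0.86302],"w":[2.16214,7.77255,-4.3884,0.2418],"eef":[-0.5297,0.36071,0.31329],"u":[0.0,0.0,0.0,0.0]}
{"k":19,"\u03b8":[-0.1773,1.66651,0.50752,-0.85549],"w":[2.7576,8.32711,-5.16077,0.77903],"eef":[-0.52493,0.37898,0.27607],"u":[0.0,0.0,0.0,0.0]}
{"k":20,"\u03b8":[-0.13026,1.7956,0.42381,-0.83911],"w":[3.55249,8.88652,-6.01866,1.42277],"eef":[-0.51811,0.39669,0.23575],"u":[0.0,0.0,0.0,0.0]}
{"k":21,"\u03b8":[-0.06941,1.93324,0.32627,-0.81222],"w":[4.60973,9.47288,-7.01613,2.18411],"eef":[-0.50899,0.41315,0.1923],"u":[0.0,0.0,0.0,0.0]}
{"k":22,"\u03b8":[0.00963,2.08008,0.21213,-0.77287],"w":[5.98479,10.11721,-8.25472,3.08957],"eef":[-0.49738,0.42741,0.14589],"u":[0.0,0.0,0.0,0.0]}
{"k":23,"\u03b8":[0.11172,2.23708,0.07684,-0.71858],"w":[7.66877,10.82127,-9.84925,4.18486],"eef":[-0.48324,0.43813,0.09707],"u":[0.0,0.0,0.0,0.0]}
{"k":24,"\u03b8":[0.24031,2.40437,-0.08499,-0.64621],"w":[9.46079,11.44713,-11.75389,5.49816],"eef":[-0.46688,0.44357,0.04708],"u":[0.0,0.0,0.0,0.0]}
{"k":25,"\u03b8":[0.39349,2.57808,-0.27478,-0.55308],"w":[10.84059,11.59176,-13.44666,6.91113],"eef":[-0.44917,0.44185,-0.00161],"u":[0.0,0.0,0.0,0.0]}
{"k":26,"\u03b8":[0.56043,2.74734,-0.48267,-0.44022],"w":[11.23911,10.81756,-14.04351,8.0583],"eef":[-0.43156,0.4322,-0.04543],"u":[0.0,0.0,0.0,0.0]}
{"k":27,"\u03b8":[0.72601,2.89852,-0.68906,-0.31445],"w":[10.73399,9.2541,-13.2906,8.60619],"eef":[-0.41532,0.41618,-0.08152],"u":[0.0,0.0,0.0,0.0]}
{"k":28,"\u03b8":[0.88098,3.02384,-0.8777,-0.18497],"w":[9.9229,7.45557,-11.79944,8.57922],"eef":[-0.40078,0.39682,-0.10942],"u":[0.0,0.0,0.0,0.0]}
{"k":29,"\u03b8":[1.02431,3.1229,-1.04249,-0.0589],"w":[9.2197,5.78656,-10.18229,8.183],"eef":[-0.38755,0.3768,-0.13054],"u":[0.0,0.0,0.0,0.0]}
{"k":30,"\u03b8":[1.15869,3.19858,-1.18394,0.0595],"w":[8.73335,4.34238,-8.71117,7.57809],"eef":[-0.3751,0.35782,-0.14685],"u":[0.0,0.0,0.0,0.0]}
{"k":31,"\u03b8":[1.28724,3.2542,-1.30489,0.16784],"w":[8.43193,3.10367,-7.45063,6.85071],"eef":[-0.36305,0.3408,-0.16025],"u":[0.0,0.0,0.0,0.0]}
{"k":32,"\u03b8":[1.4122,3.29248,-1.40845,0.26465],"w":[8.24194,2.02211,-6.38575,6.04804],"eef":[-0.35117,0.3261,-0.17249],"u":[0.0,0.0,0.0,0.0]}
{"k":33,"\u03b8":[1.53464,3.31538,-1.49724,0.34909],"w":[8.08027,1.04353,-5.47462,5.20772],"eef":[-0.3394,0.31366,-0.18514],"u":[0.0,0.0,0.0,0.0]}
{"k":34,"\u03b8":[1.65434,3.32401,-1.57318,0.42091],"w":[7.86435,0.10954,-4.66325,4.37377],"eef":[-0.3278,0.30312,-0.19961],"u":[0.0,0.0,0.0,0.0]}
{"k":35,"\u03b8":[1.77003,3.31881,-1.6375,0.4804],"w":[7.53885,-0.803,-3.91958,3.56615],"eef":[-0.31645,0.29384,-0.21703]}
{"summary": "final eef position (m): -0.31645 0.29384 -0.21703"}


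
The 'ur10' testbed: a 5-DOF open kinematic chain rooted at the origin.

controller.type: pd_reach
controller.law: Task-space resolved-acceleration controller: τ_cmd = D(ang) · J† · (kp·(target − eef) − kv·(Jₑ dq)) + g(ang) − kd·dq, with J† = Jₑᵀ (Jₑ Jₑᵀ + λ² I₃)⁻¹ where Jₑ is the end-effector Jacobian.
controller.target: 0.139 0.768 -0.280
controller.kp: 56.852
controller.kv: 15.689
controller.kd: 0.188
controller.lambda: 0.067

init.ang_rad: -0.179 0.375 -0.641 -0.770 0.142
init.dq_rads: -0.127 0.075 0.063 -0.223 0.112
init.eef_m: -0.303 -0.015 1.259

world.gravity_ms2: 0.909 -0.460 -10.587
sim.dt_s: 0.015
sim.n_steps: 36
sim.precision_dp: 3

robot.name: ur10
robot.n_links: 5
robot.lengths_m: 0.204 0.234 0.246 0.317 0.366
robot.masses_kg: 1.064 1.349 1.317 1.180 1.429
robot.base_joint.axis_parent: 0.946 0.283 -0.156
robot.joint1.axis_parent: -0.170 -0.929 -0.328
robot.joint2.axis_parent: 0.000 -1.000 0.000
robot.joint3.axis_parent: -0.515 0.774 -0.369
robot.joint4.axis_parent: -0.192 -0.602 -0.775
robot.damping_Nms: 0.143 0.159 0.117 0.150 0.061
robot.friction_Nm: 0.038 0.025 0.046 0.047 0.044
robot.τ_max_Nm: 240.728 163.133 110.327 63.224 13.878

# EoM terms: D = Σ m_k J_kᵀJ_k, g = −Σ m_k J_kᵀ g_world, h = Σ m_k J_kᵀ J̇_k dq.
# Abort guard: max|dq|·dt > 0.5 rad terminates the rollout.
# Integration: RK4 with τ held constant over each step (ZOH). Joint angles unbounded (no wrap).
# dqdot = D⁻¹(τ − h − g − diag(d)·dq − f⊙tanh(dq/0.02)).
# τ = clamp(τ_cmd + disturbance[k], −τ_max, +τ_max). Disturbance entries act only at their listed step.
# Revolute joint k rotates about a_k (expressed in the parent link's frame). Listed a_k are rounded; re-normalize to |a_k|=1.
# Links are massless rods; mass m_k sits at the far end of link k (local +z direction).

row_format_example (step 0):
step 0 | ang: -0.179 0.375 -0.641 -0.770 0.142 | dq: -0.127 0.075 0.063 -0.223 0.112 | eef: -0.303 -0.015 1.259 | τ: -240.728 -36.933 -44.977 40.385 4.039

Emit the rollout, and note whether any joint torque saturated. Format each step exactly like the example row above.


step 1 | ang: -0.202 0.368 -0.668 -0.816 0.159 | dq: -2.929 -1.074 -3.442 -5.742 2.066 | eef: -0.305 -0.009 1.250 | τ: -202.948 -31.929 -35.615 31.271 2.833
step 2 | ang: -0.264 0.337 -0.727 -0.933 0.193 | dq: -5.260 -3.131 -4.248 -9.714 2.372 | eef: -0.301 0.006 1.228 | τ: -144.674 -25.349 -25.501 21.223 2.241
step 3 | ang: -0.354 0.273 -0.783 -1.094 0.228 | dq: -6.740 -5.344 -3.004 -11.503 2.302 | eef: -0.292 0.029 1.193 | τ: -93.776 -18.617 -16.638 12.426 1.657
step 4 | ang: -0.462 0.178 -0.810 -1.268 0.262 | dq: -7.561 -7.390 -0.521 -11.651 2.223 | eef: -0.279 0.058 1.149 | τ: -53.076 -12.139 -9.687 6.178 1.018
step 5 | ang: -0.578 0.054 -0.795 -1.436 0.296 | dq: -7.955 -9.027 2.452 -10.657 2.396 | eef: -0.263 0.091 1.097 | τ: -22.230 -6.166 -4.618 2.395 0.326
step 6 | ang: -0.698 -0.090 -0.736 -1.583 0.335 | dq: -8.118 -10.179 5.402 -8.935 2.835 | eef: -0.244 0.127 1.040 | τ: 0.523 -0.906 -1.112 0.389 -0.378
step 7 | ang: -0.820 -0.248 -0.636 -1.702 0.381 | dq: -8.190 -10.841 7.887 -6.878 3.294 | eef: -0.225 0.164 0.981 | τ: 17.088 3.371 1.247 -0.674 -1.021
step 8 | ang: -0.944 -0.412 -0.505 -1.790 0.431 | dq: -8.252 -11.000 9.470 -4.904 3.361 | eef: -0.205 0.202 0.921 | τ: 28.858 6.257 2.837 -1.523 -1.510
step 9 | ang: -1.068 -0.574 -0.360 -1.852 0.478 | dq: -8.331 -10.564 9.694 -3.439 2.689 | eef: -0.186 0.240 0.861 | τ: 36.797 7.372 3.964 -2.608 -1.770
step 10 | ang: -1.193 -0.725 -0.223 -1.897 0.508 | dq: -8.411 -9.447 8.342 -2.804 1.261 | eef: -0.169 0.278 0.802 | τ: 41.951 6.785 4.866 -3.967 -1.799
step 11 | ang: -1.320 -0.855 -0.114 -1.939 0.514 | dq: -8.470 -7.828 5.914 -2.929 -0.566 | eef: -0.152 0.314 0.746 | τ: 45.576 5.089 5.640 -5.370 -1.674
step 12 | ang: -1.447 -0.960 -0.044 -1.986 0.492 | dq: -8.508 -6.110 3.369 -3.390 -2.404 | eef: -0.138 0.349 0.692 | τ: 48.594 2.755 6.193 -6.739 -1.470
step 13 | ang: -1.575 -1.041 -0.009 -2.040 0.443 | dq: -8.528 -4.577 1.343 -3.835 -4.128 | eef: -0.125 0.384 0.639 | τ: 51.197 0.024 6.451 -8.187 -1.151
step 14 | ang: -1.703 -1.100 0.002 -2.100 0.369 | dq: -8.518 -3.329 0.062 -4.121 -5.685 | eef: -0.113 0.417 0.588 | τ: 53.567 -3.074 6.377 -9.810 -0.681
step 15 | ang: -1.830 -1.143 -0.001 -2.162 0.274 | dq: -8.453 -2.398 -0.421 -4.222 -7.013 | eef: -0.103 0.449 0.538 | τ: 55.896 -6.427 6.006 -11.591 -0.020
step 16 | ang: -1.956 -1.174 -0.007 -2.225 0.161 | dq: -8.293 -1.698 -0.312 -4.217 -8.067 | eef: -0.095 0.479 0.489 | τ: 58.424 -9.909 5.440 -13.448 0.866
step 17 | ang: -2.079 -1.195 -0.008 -2.288 0.035 | dq: -8.004 -1.163 0.173 -4.165 -8.827 | eef: -0.087 0.509 0.440 | τ: 61.210 -13.523 4.707 -15.273 1.984
step 18 | ang: -2.196 -1.210 -0.001 -2.350 -0.101 | dq: -7.567 -0.738 0.799 -4.101 -9.317 | eef: -0.081 0.536 0.391 | τ: 64.084 -17.425 3.759 -16.967 3.304
step 19 | ang: -2.305 -1.219 0.016 -2.410 -0.242 | dq: -6.999 -0.452 1.490 -3.988 -9.562 | eef: -0.076 0.561 0.342 | τ: 66.634 -21.802 2.488 -18.447 4.736
step 20 | ang: -2.405 -1.225 0.044 -2.468 -0.384 | dq: -6.340 -0.320 2.127 -3.803 -9.611 | eef: -0.073 0.583 0.293 | τ: 68.461 -26.876 0.801 -19.679 6.153
step 21 | ang: -2.495 -1.230 0.080 -2.523 -0.526 | dq: -5.646 -0.375 2.627 -3.503 -9.467 | eef: -0.071 0.602 0.246 | τ: 69.226 -32.905 -1.414 -20.662 7.406
step 22 | ang: -2.575 -1.238 0.122 -2.571 -0.664 | dq: -4.983 -0.634 2.889 -3.023 -9.005 | eef: -0.071 0.617 0.199 | τ: 68.556 -39.882 -4.201 -21.340 8.338
step 23 | ang: -2.645 -1.251 0.164 -2.611 -0.791 | dq: -4.412 -1.062 2.748 -2.318 -7.995 | eef: -0.073 0.629 0.155 | τ: 65.936 -46.420 -7.120 -21.418 8.793
step 24 | ang: -2.708 -1.270 0.201 -2.639 -0.898 | dq: -3.966 -1.551 2.091 -1.464 -6.408 | eef: -0.076 0.636 0.114 | τ: 61.288 -49.255 -8.920 -20.486 8.706
step 25 | ang: -2.765 -1.297 0.225 -2.655 -0.981 | dq: -3.628 -1.989 1.088 -0.657 -4.657 | eef: -0.078 0.641 0.077 | τ: 55.701 -46.649 -8.711 -18.669 8.216
step 26 | ang: -2.817 -1.330 0.234 -2.659 -1.039 | dq: -3.351 -2.309 0.062 -0.031 -3.169 | eef: -0.078 0.645 0.044 | τ: 50.439 -40.567 -7.032 -16.610 7.575
step 27 | ang: -2.866 -1.366 0.229 -2.656 -1.077 | dq: -3.104 -2.503 -0.738 0.406 -2.109 | eef: -0.076 0.648 0.015 | τ: 45.963 -33.713 -4.888 -14.814 6.972
step 28 | ang: -2.911 -1.404 0.214 -2.648 -1.103 | dq: -2.863 -2.566 -1.299 0.699 -1.401 | eef: -0.071 0.651 -0.012 | τ: 42.169 -27.542 -2.874 -13.462 6.484
step 29 | ang: -2.952 -1.442 0.191 -2.636 -1.121 | dq: -2.624 -2.523 -1.637 0.896 -0.951 | eef: -0.064 0.654 -0.036 | τ: 38.883 -22.540 -1.226 -12.552 6.118
step 30 | ang: -2.990 -1.479 0.166 -2.621 -1.133 | dq: -2.387 -2.406 -1.785 1.032 -0.674 | eef: -0.055 0.657 -0.058 | τ: 35.979 -18.762 -0.003 -12.003 5.855
step 31 | ang: -3.024 -1.514 0.139 -2.605 -1.141 | dq: -2.152 -2.238 -1.787 1.127 -0.505 | eef: -0.045 0.660 -0.078 | τ: 33.380 -16.096 0.814 -11.719 5.663
step 32 | ang: -3.054 -1.546 0.113 -2.588 -1.148 | dq: -1.923 -2.041 -1.688 1.192 -0.399 | eef: -0.034 0.663 -0.097 | τ: 31.044 -14.366 1.278 -11.605 5.515
step 33 | ang: -3.081 -1.575 0.088 -2.570 -1.153 | dq: -1.701 -1.829 -1.529 1.234 -0.330 | eef: -0.022 0.666 -0.113 | τ: 28.945 -13.387 1.455 -11.585 5.389
step 34 | ang: -3.105 -1.601 0.067 -2.551 -1.158 | dq: -1.487 -1.613 -1.340 1.256 -0.282 | eef: -0.011 0.670 -0.128 | τ: 27.067 -12.981 1.409 -11.603 5.270
step 35 | ang: -3.126 -1.623 0.048 -2.532 -1.162 | dq: -1.282 -1.400 -1.145 1.261 -0.247 | eef: 0.000 0.673 -0.141 | τ: 25.395 -12.993 1.200 -11.624 5.150
step 36 | ang: -3.144 -1.643 0.032 -2.513 -1.165 | dq: -1.089 -1.198 -0.957 1.252 -0.219 | eef: 0.011 0.676 -0.153
any joint saturated: yes


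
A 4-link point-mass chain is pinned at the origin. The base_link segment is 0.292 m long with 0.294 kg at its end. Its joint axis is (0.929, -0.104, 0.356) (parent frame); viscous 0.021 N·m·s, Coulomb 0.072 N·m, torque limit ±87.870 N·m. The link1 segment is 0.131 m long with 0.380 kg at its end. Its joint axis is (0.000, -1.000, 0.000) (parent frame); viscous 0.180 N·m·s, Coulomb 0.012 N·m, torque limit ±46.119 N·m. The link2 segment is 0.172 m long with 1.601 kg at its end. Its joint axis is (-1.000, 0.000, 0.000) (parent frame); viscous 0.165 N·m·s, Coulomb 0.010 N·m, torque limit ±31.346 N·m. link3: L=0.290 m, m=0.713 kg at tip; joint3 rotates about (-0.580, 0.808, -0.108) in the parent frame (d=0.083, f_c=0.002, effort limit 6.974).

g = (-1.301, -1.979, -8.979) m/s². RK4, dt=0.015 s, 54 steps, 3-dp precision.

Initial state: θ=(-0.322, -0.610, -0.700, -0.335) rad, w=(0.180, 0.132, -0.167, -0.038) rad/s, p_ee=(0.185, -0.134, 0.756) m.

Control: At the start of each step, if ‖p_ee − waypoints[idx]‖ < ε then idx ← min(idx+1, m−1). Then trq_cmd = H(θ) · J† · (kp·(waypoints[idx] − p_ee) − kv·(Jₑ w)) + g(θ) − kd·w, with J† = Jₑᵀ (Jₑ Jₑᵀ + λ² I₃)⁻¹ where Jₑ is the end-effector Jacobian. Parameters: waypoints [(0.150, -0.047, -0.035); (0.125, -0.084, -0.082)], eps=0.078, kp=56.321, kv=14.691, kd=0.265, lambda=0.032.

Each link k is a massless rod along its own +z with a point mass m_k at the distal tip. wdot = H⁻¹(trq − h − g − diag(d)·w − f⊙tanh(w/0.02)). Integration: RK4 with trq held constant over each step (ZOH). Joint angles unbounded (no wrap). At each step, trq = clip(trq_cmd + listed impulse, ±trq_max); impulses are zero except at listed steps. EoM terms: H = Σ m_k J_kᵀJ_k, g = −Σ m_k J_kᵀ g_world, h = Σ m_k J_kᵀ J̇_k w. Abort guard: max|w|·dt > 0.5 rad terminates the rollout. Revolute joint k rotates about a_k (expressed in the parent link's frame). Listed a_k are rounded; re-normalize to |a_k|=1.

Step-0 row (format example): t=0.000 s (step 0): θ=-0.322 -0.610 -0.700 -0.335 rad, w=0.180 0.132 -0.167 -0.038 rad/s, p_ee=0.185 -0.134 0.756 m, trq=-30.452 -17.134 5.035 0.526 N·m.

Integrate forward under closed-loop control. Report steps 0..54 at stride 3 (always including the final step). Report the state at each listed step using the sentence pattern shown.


t=0.045 s (step 3): θ=-0.425 -0.742 -0.843 -0.387 rad, w=-4.024 -5.637 -4.914 -1.615 rad/s, p_ee=0.181 -0.131 0.720 m, trq=-6.919 -5.111 2.273 0.594 N·m.
t=0.090 s (step 6): θ=-0.636 -1.093 -1.054 -0.441 rad, w=-5.145 -9.810 -3.873 -0.738 rad/s, p_ee=0.184 -0.105 0.654 m, trq=5.114 -1.209 -1.548 0.451 N·m.
t=0.135 s (step 9): θ=-0.880 -1.591 -1.154 -0.472 rad, w=-5.713 -11.801 -0.323 -1.069 rad/s, p_ee=0.199 -0.070 0.588 m, trq=6.422 -0.767 -3.939 0.882 N·m.
t=0.180 s (step 12): θ=-1.152 -2.097 -1.077 -0.561 rad, w=-6.352 -10.085 3.652 -3.049 rad/s, p_ee=0.221 -0.049 0.518 m, trq=3.243 -0.193 -4.785 1.122 N·m.
t=0.225 s (step 15): θ=-1.443 -2.470 -0.854 -0.731 rad, w=-6.387 -6.528 5.850 -4.191 rad/s, p_ee=0.228 -0.047 0.447 m, trq=1.204 1.961 -4.585 0.537 N·m.
t=0.270 s (step 18): θ=-1.712 -2.701 -0.581 -0.917 rad, w=-5.412 -3.986 6.022 -4.001 rad/s, p_ee=0.212 -0.053 0.385 m, trq=0.929 3.953 -4.018 -0.239 N·m.
t=0.315 s (step 21): θ=-1.923 -2.848 -0.322 -1.089 rad, w=-3.941 -2.692 5.448 -3.651 rad/s, p_ee=0.187 -0.060 0.336 m, trq=0.870 4.919 -3.664 -0.638 N·m.
t=0.360 s (step 24): θ=-2.068 -2.952 -0.091 -1.247 rad, w=-2.520 -1.990 4.822 -3.342 rad/s, p_ee=0.163 -0.066 0.297 m, trq=0.691 5.247 -3.519 -0.773 N·m.
t=0.405 s (step 27): θ=-2.155 -3.030 0.114 -1.390 rad, w=-1.420 -1.501 4.324 -2.998 rad/s, p_ee=0.143 -0.072 0.263 m, trq=0.534 5.193 -3.402 -0.816 N·m.
t=0.450 s (step 30): θ=-2.201 -3.088 0.300 -1.517 rad, w=-0.649 -1.100 3.971 -2.651 rad/s, p_ee=0.127 -0.077 0.232 m, trq=0.492 4.881 -3.248 -0.837 N·m.
t=0.495 s (step 33): θ=-2.217 -3.130 0.473 -1.629 rad, w=-0.108 -0.756 3.726 -2.336 rad/s, p_ee=0.117 -0.082 0.205 m, trq=0.583 4.415 -3.062 -0.865 N·m.
t=0.540 s (step 36): θ=-2.214 -3.157 0.637 -1.727 rad, w=0.205 -0.469 3.565 -2.043 rad/s, p_ee=0.111 -0.087 0.180 m, trq=0.828 3.914 -2.843 -0.918 N·m.
t=0.585 s (step 39): θ=-2.199 -3.173 0.794 -1.814 rad, w=0.467 -0.234 3.419 -1.799 rad/s, p_ee=0.108 -0.092 0.157 m, trq=1.160 3.387 -2.613 -0.985 N·m.
t=0.630 s (step 42): θ=-2.172 -3.179 0.944 -1.890 rad, w=0.729 -0.053 3.246 -1.582 rad/s, p_ee=0.108 -0.096 0.136 m, trq=1.540 2.882 -2.368 -1.071 N·m.
t=0.675 s (step 45): θ=-2.133 -3.178 1.086 -1.957 rad, w=0.984 0.072 3.035 -1.377 rad/s, p_ee=0.110 -0.099 0.115 m, trq=1.928 2.453 -2.108 -1.170 N·m.
t=0.720 s (step 48): θ=-2.083 -3.173 1.217 -2.014 rad, w=1.225 0.142 2.783 -1.175 rad/s, p_ee=0.114 -0.102 0.096 m, trq=2.282 2.114 -1.840 -1.270 N·m.
t=0.765 s (step 51): θ=-2.023 -3.167 1.336 -2.063 rad, w=1.434 0.162 2.495 -0.974 rad/s, p_ee=0.118 -0.103 0.078 m, trq=2.567 1.867 -1.571 -1.363 N·m.
t=0.810 s (step 54): θ=-1.955 -3.160 1.441 -2.102 rad, w=1.592 0.142 2.182 -0.779 rad/s, p_ee=0.123 -0.103 0.060 m.


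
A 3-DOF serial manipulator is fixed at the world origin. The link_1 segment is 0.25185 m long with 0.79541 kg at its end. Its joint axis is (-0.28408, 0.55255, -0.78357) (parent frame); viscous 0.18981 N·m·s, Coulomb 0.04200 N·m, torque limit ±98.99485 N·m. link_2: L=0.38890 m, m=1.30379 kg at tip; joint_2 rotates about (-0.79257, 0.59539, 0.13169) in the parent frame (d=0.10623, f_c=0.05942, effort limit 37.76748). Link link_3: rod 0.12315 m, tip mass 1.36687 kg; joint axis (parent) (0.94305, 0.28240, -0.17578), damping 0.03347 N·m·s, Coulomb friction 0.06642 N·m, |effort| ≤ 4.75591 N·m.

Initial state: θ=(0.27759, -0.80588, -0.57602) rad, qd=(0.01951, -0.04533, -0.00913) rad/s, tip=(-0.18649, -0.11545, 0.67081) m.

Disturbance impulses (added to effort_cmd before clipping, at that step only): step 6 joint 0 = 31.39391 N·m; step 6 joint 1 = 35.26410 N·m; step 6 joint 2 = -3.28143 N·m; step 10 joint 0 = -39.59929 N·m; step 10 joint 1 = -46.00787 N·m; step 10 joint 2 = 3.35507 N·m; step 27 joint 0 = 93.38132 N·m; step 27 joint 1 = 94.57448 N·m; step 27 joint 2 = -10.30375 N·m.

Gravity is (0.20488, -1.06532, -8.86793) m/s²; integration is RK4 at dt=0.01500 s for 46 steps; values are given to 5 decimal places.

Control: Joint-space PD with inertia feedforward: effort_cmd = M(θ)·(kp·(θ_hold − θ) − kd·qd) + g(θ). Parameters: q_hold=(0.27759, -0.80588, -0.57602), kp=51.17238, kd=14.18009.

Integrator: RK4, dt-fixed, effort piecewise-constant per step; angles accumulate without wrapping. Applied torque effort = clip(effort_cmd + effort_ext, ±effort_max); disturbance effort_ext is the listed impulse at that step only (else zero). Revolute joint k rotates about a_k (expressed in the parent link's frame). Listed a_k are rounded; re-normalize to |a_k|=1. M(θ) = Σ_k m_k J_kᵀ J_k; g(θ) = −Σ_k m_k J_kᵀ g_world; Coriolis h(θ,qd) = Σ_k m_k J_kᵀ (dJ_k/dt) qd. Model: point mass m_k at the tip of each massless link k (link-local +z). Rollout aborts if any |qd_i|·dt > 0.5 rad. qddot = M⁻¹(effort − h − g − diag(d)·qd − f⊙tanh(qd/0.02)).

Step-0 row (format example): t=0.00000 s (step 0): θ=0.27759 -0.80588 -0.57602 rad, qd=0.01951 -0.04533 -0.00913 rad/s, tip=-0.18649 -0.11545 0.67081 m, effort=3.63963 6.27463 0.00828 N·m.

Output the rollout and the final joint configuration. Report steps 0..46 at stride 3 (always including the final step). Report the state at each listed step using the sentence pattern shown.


t=0.04500 s (step 3): θ=0.27778 -0.80685 -0.57601 rad, qd=-0.00864 -0.00376 -0.01343 rad/s, tip=-0.18678 -0.11560 0.67059 m, effort=3.58534 6.17410 0.00628 N·m.
t=0.09000 s (step 6): θ=0.27773 -0.80706 -0.57572 rad, qd=-0.00541 0.00151 -0.00669 rad/s, tip=-0.18687 -0.11570 0.67053 m, effort=34.93890 37.76748 -3.27314 N·m.
t=0.13500 s (step 9): θ=0.29970 -0.79696 -0.57288 rad, qd=0.38793 0.21693 -0.02302 rad/s, tip=-0.17711 -0.10650 0.67600 m, effort=-1.38118 1.12342 0.54574 N·m.
t=0.18000 s (step 12): θ=0.28422 -0.79354 -0.60131 rad, qd=-0.80211 -0.07593 -0.91321 rad/s, tip=-0.17994 -0.10750 0.67433 m, effort=7.92875 10.49536 -0.28722 N·m.
t=0.22500 s (step 15): θ=0.26188 -0.79888 -0.62025 rad, qd=-0.25921 -0.13761 -0.04628 rad/s, tip=-0.18786 -0.11392 0.66966 m, effort=6.17397 8.74546 -0.17568 N·m.
t=0.27000 s (step 18): θ=0.25441 -0.80358 -0.61993 rad, qd=-0.09556 -0.07046 0.02952 rad/s, tip=-0.19155 -0.11754 0.66745 m, effort=5.08717 7.64740 -0.07275 N·m.
t=0.31500 s (step 21): θ=0.25175 -0.80541 -0.61930 rad, qd=-0.01943 -0.02220 0.03090 rad/s, tip=-0.19291 -0.11894 0.66662 m, effort=4.41485 6.96393 -0.00353 N·m.
t=0.36000 s (step 24): θ=0.25155 -0.80561 -0.61870 rad, qd=0.01976 0.00138 0.03453 rad/s, tip=-0.19304 -0.11912 0.66655 m, effort=4.02298 6.56530 0.03628 N·m.
t=0.40500 s (step 27): θ=0.25253 -0.80507 -0.61809 rad, qd=0.03532 0.01227 0.03025 rad/s, tip=-0.19259 -0.11873 0.66684 m, effort=97.18551 37.76748 -4.75591 N·m.
t=0.45000 s (step 30): θ=0.66253 -1.04586 0.11927 rad, qd=5.95926 -2.81668 13.18721 rad/s, tip=-0.18770 -0.10244 0.63748 m, effort=-10.68554 6.48124 -1.12871 N·m.
t=0.49500 s (step 33): θ=0.81204 -1.11003 0.46840 rad, qd=1.46021 -0.51023 3.69791 rad/s, tip=-0.18128 -0.08867 0.61009 m, effort=-5.32970 7.20818 -1.78989 N·m.
t=0.54000 s (step 36): θ=0.83213 -1.11181 0.52963 rad, qd=-0.34559 0.32591 -0.44151 rad/s, tip=-0.17774 -0.08708 0.60638 m, effort=-1.70692 6.52001 -1.55333 N·m.
t=0.58500 s (step 39): θ=0.79671 -1.08758 0.47159 rad, qd=-1.13641 0.70576 -1.94307 rad/s, tip=-0.17656 -0.09316 0.61479 m, effort=0.66510 6.09870 -1.36976 N·m.
t=0.63000 s (step 42): θ=0.73762 -1.05209 0.37073 rad, qd=-1.43734 0.84589 -2.43853 rad/s, tip=-0.17607 -0.10207 0.62690 m, effort=2.08188 5.94432 -1.24950 N·m.
t=0.67500 s (step 45): θ=0.67193 -1.01370 0.26080 rad, qd=-1.45209 0.84478 -2.40110 rad/s, tip=-0.17567 -0.11071 0.63865 m, effort=2.82599 5.93425 -1.16152 N·m.
t=0.69000 s (step 46): θ=0.65042 -1.00119 0.22541 rad, qd=-1.41716 0.82357 -2.32549 rad/s, tip=-0.17555 -0.11325 0.64215 m.
final θ (rad): 0.65042 -1.00119 0.22541


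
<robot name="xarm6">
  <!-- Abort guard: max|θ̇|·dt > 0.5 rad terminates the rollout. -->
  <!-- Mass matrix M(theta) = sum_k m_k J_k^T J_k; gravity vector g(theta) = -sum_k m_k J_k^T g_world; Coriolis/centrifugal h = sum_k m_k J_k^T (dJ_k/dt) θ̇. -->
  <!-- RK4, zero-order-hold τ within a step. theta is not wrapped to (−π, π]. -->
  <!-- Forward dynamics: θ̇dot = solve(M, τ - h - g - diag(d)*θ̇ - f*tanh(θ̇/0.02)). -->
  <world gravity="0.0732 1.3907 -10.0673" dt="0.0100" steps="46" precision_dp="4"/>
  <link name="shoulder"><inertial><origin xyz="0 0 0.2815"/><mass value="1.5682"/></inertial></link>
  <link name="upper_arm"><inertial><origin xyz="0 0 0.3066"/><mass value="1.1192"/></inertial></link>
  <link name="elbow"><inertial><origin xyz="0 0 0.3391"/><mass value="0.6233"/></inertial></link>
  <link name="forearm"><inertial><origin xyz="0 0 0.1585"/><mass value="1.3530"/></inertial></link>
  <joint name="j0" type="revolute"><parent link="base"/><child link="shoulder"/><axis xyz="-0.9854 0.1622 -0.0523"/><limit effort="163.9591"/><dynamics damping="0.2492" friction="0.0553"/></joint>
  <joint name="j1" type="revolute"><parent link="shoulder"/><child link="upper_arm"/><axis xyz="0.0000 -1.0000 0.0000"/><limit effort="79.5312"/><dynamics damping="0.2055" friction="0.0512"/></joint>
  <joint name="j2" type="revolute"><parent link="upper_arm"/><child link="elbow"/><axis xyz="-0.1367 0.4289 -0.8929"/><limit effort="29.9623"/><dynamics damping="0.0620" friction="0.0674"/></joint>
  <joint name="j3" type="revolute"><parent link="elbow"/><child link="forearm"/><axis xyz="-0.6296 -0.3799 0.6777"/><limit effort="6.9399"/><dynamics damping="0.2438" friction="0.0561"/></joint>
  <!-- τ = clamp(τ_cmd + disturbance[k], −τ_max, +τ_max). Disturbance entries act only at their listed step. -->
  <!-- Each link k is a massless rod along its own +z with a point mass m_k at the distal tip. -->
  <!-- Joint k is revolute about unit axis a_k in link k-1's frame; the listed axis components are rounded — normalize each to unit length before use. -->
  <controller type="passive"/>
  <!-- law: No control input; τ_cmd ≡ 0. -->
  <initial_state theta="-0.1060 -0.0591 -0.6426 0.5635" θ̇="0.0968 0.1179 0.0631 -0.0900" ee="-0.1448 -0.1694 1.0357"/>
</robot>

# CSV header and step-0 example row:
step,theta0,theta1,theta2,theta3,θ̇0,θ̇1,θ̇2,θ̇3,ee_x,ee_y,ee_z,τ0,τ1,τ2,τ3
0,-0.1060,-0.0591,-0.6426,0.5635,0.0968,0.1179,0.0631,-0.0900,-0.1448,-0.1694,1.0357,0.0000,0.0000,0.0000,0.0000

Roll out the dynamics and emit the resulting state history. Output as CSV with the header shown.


step,theta0,theta1,theta2,theta3,θ̇0,θ̇1,θ̇2,θ̇3,ee_x,ee_y,ee_z,τ0,τ1,τ2,τ3
1,-0.1049,-0.0583,-0.6429,0.5662,0.1204,0.0446,-0.1266,0.5693,-0.1456,-0.1683,1.0356,0.0000,0.0000,0.0000,0.0000
2,-0.1036,-0.0582,-0.6452,0.5743,0.1493,-0.0098,-0.3362,1.0159,-0.1466,-0.1673,1.0351,0.0000,0.0000,0.0000,0.0000
3,-0.1019,-0.0585,-0.6497,0.5861,0.1820,-0.0509,-0.5558,1.3299,-0.1478,-0.1663,1.0342,0.0000,0.0000,0.0000,0.0000
4,-0.0999,-0.0591,-0.6563,0.6006,0.2174,-0.0827,-0.7791,1.5611,-0.1493,-0.1654,1.0331,0.0000,0.0000,0.0000,0.0000
5,-0.0976,-0.0601,-0.6652,0.6171,0.2546,-0.1071,-1.0012,1.7379,-0.1510,-0.1646,1.0317,0.0000,0.0000,0.0000,0.0000
6,-0.0948,-0.0613,-0.6763,0.6352,0.2933,-0.1249,-1.2196,1.8786,-0.1529,-0.1640,1.0300,0.0000,0.0000,0.0000,0.0000
7,-0.0917,-0.0626,-0.6896,0.6546,0.3331,-0.1368,-1.4329,1.9952,-0.1549,-0.1635,1.0280,0.0000,0.0000,0.0000,0.0000
8,-0.0882,-0.0640,-0.7050,0.6751,0.3741,-0.1429,-1.6405,2.0957,-0.1571,-0.1631,1.0258,0.0000,0.0000,0.0000,0.0000
9,-0.0842,-0.0654,-0.7224,0.6965,0.4162,-0.1434,-1.8424,2.1849,-0.1595,-0.1629,1.0233,0.0000,0.0000,0.0000,0.0000
10,-0.0798,-0.0668,-0.7418,0.7188,0.4595,-0.1381,-2.0390,2.2662,-0.1620,-0.1628,1.0205,0.0000,0.0000,0.0000,0.0000
11,-0.0750,-0.0682,-0.7632,0.7418,0.5040,-0.1268,-2.2307,2.3415,-0.1647,-0.1629,1.0175,0.0000,0.0000,0.0000,0.0000
12,-0.0697,-0.0693,-0.7864,0.7656,0.5497,-0.1092,-2.4181,2.4120,-0.1674,-0.1631,1.0141,0.0000,0.0000,0.0000,0.0000
13,-0.0640,-0.0703,-0.8115,0.7900,0.5967,-0.0850,-2.6019,2.4785,-0.1703,-0.1635,1.0105,0.0000,0.0000,0.0000,0.0000
14,-0.0578,-0.0710,-0.8384,0.8151,0.6450,-0.0537,-2.7825,2.5413,-0.1733,-0.1640,1.0065,0.0000,0.0000,0.0000,0.0000
15,-0.0511,-0.0714,-0.8672,0.8408,0.6946,-0.0148,-2.9608,2.6010,-0.1763,-0.1647,1.0022,0.0000,0.0000,0.0000,0.0000
16,-0.0439,-0.0713,-0.8977,0.8672,0.7455,0.0313,-3.1372,2.6614,-0.1794,-0.1655,0.9975,0.0000,0.0000,0.0000,0.0000
17,-0.0362,-0.0707,-0.9299,0.8941,0.7976,0.0858,-3.3122,2.7194,-0.1825,-0.1665,0.9925,0.0000,0.0000,0.0000,0.0000
18,-0.0280,-0.0695,-0.9639,0.9215,0.8507,0.1498,-3.4865,2.7728,-0.1856,-0.1677,0.9871,0.0000,0.0000,0.0000,0.0000
19,-0.0192,-0.0677,-0.9996,0.9495,0.9047,0.2241,-3.6601,2.8221,-0.1888,-0.1690,0.9814,0.0000,0.0000,0.0000,0.0000
20,-0.0099,-0.0650,-1.0371,0.9780,0.9594,0.3093,-3.8336,2.8680,-0.1919,-0.1705,0.9752,0.0000,0.0000,0.0000,0.0000
21,0.0000,-0.0615,-1.0763,1.0069,1.0145,0.4062,-4.0069,2.9110,-0.1949,-0.1720,0.9687,0.0000,0.0000,0.0000,0.0000
22,0.0104,-0.0569,-1.1172,1.0362,1.0697,0.5159,-4.1801,2.9520,-0.1978,-0.1738,0.9617,0.0000,0.0000,0.0000,0.0000
23,0.0214,-0.0511,-1.1599,1.0659,1.1245,0.6390,-4.3532,2.9919,-0.2006,-0.1756,0.9544,0.0000,0.0000,0.0000,0.0000
24,0.0329,-0.0440,-1.2043,1.0960,1.1786,0.7767,-4.5260,3.0316,-0.2033,-0.1776,0.9466,0.0000,0.0000,0.0000,0.0000
25,0.0450,-0.0355,-1.2504,1.1265,1.2313,0.9299,-4.6980,3.0725,-0.2058,-0.1797,0.9384,0.0000,0.0000,0.0000,0.0000
26,0.0575,-0.0254,-1.2983,1.1575,1.2819,1.0996,-4.8689,3.1161,-0.2080,-0.1818,0.9298,0.0000,0.0000,0.0000,0.0000
27,0.0706,-0.0135,-1.3478,1.1889,1.3299,1.2869,-5.0378,3.1641,-0.2100,-0.1840,0.9209,0.0000,0.0000,0.0000,0.0000
28,0.0841,0.0004,-1.3990,1.2208,1.3742,1.4925,-5.2039,3.2185,-0.2117,-0.1862,0.9116,0.0000,0.0000,0.0000,0.0000
29,0.0981,0.0165,-1.4519,1.2533,1.4139,1.7173,-5.3664,3.2813,-0.2131,-0.1884,0.9019,0.0000,0.0000,0.0000,0.0000
30,0.1124,0.0348,-1.5063,1.2864,1.4480,1.9619,-5.5241,3.3547,-0.2141,-0.1905,0.8919,0.0000,0.0000,0.0000,0.0000
31,0.1270,0.0558,-1.5623,1.3204,1.4750,2.2263,-5.6759,3.4409,-0.2147,-0.1925,0.8817,0.0000,0.0000,0.0000,0.0000
32,0.1419,0.0794,-1.6198,1.3553,1.4937,2.5104,-5.8207,3.5417,-0.2149,-0.1944,0.8713,0.0000,0.0000,0.0000,0.0000
33,0.1568,0.1060,-1.6787,1.3913,1.5026,2.8131,-5.9576,3.6585,-0.2145,-0.1960,0.8608,0.0000,0.0000,0.0000,0.0000
34,0.1719,0.1357,-1.7389,1.4285,1.5001,3.1327,-6.0859,3.7917,-0.2138,-0.1973,0.8502,0.0000,0.0000,0.0000,0.0000
35,0.1868,0.1687,-1.8004,1.4672,1.4844,3.4661,-6.2055,3.9404,-0.2125,-0.1981,0.8398,0.0000,0.0000,0.0000,0.0000
36,0.2015,0.2051,-1.8630,1.5074,1.4542,3.8090,-6.3169,4.1016,-0.2108,-0.1985,0.8296,0.0000,0.0000,0.0000,0.0000
37,0.2158,0.2449,-1.9267,1.5492,1.4078,4.1556,-6.4216,4.2698,-0.2087,-0.1983,0.8197,0.0000,0.0000,0.0000,0.0000
38,0.2296,0.2882,-1.9914,1.5928,1.3442,4.4981,-6.5222,4.4358,-0.2063,-0.1973,0.8104,0.0000,0.0000,0.0000,0.0000
39,0.2427,0.3348,-2.0572,1.6379,1.2627,4.8271,-6.6221,4.5868,-0.2038,-0.1954,0.8017,0.0000,0.0000,0.0000,0.0000
40,0.2548,0.3847,-2.1239,1.6844,1.1635,5.1316,-6.7256,4.7056,-0.2012,-0.1925,0.7939,0.0000,0.0000,0.0000,0.0000
41,0.2659,0.4373,-2.1917,1.7318,1.0478,5.3995,-6.8361,4.7719,-0.1989,-0.1885,0.7871,0.0000,0.0000,0.0000,0.0000
42,0.2757,0.4925,-2.2606,1.7796,0.9183,5.6181,-6.9552,4.7635,-0.1972,-0.1834,0.7814,0.0000,0.0000,0.0000,0.0000
43,0.2842,0.5495,-2.3308,1.8268,0.7794,5.7759,-7.0805,4.6606,-0.1964,-0.1770,0.7769,0.0000,0.0000,0.0000,0.0000
44,0.2913,0.6078,-2.4022,1.8724,0.6372,5.8640,-7.2032,4.4505,-0.1967,-0.1694,0.7735,0.0000,0.0000,0.0000,0.0000
45,0.2970,0.6665,-2.4748,1.9154,0.4992,5.8785,-7.3085,4.1338,-0.1986,-0.1607,0.7712,0.0000,0.0000,0.0000,0.0000
46,0.3013,0.7251,-2.5483,1.9548,0.3739,5.8220,-7.3769,3.7269,-0.2022,-0.1509,0.7697,,,,
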